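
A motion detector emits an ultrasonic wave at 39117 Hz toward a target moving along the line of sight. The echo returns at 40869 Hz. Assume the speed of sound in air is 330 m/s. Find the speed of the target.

7.2 m/s

Double Doppler shift off a moving reflector: f₂ = f₀ · (v + u)/(v − u) (u > 0 toward emitter).
Rearranging, u = v · (f₂ − f₀)/(f₂ + f₀) = 330 × 1752/79986 ≈ 7.2 m/s.
So the target is moving at 7.2 m/s toward the emitter.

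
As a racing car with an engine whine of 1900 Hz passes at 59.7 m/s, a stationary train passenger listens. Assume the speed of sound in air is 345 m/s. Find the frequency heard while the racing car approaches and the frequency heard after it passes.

Approaching: f₁ = f · v/(v − v_s) = 1900 × 345/285.3 ≈ 2298 Hz.
Receding: f₂ = f · v/(v + v_s) = 1900 × 345/404.7 ≈ 1620 Hz.

2298 Hz approaching; 1620 Hz receding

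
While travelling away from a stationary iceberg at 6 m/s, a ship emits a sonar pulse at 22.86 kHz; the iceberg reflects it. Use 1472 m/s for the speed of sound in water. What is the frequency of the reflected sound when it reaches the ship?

22.7 kHz

The iceberg receives the sound from a moving source: f₁ = f₀ · v/(v + v_e) = 22.86 × 1472/1478 ≈ 22.8 kHz.
On the return leg the ship is a moving observer: f₂ = f₁ · (v − v_e)/v = 22.8 × 1466/1472 ≈ 22.7 kHz.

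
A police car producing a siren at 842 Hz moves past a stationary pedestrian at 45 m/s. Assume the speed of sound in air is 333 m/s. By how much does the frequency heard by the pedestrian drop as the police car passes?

Approaching: f₁ = f · v/(v − v_s) = 842 × 333/288 ≈ 974 Hz.
Receding: f₂ = f · v/(v + v_s) = 842 × 333/378 ≈ 742 Hz.
Drop: f₁ − f₂ = 2f·v·v_s/(v² − v_s²) = 2 × 842 × 333 × 45/(333² − 45²) ≈ 232 Hz.

232 Hz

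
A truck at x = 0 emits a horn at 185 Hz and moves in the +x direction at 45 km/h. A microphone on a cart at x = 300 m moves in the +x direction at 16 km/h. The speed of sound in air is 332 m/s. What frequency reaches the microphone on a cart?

45 km/h = 12.5 m/s; 16 km/h = 4.444 m/s.
The observer lies on the +x side, so the source is heading toward the observer and the observer is heading away from the source.
Both move, so f' = f · (v − v_o)/(v − v_s).
f' = 185 × (332 − 4.444)/(332 − 12.5) = 185 × 327.56/319.5 ≈ 190 Hz.

190 Hz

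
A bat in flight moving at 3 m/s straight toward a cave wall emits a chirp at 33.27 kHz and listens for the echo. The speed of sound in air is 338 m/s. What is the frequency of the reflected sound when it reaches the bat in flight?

33.9 kHz

The cave wall receives the sound from a moving source: f₁ = f₀ · v/(v − v_e) = 33.27 × 338/335 ≈ 33.6 kHz.
On the return leg the bat in flight is a moving observer: f₂ = f₁ · (v + v_e)/v = 33.6 × 341/338 ≈ 33.9 kHz.
Equivalently f₂ = f₀ · (v + v_e)/(v − v_e).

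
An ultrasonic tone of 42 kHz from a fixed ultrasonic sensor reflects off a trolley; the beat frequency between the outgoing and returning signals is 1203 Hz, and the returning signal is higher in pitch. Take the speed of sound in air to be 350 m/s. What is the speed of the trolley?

4.9 m/s

Double Doppler shift off a moving reflector: f₂ = f₀ · (v + u)/(v − u) (u > 0 toward emitter).
Returning signal is higher, so f₂ = f₀ + Δf = 42000 + 1203 = 43203 Hz.
Rearranging, u = v · (f₂ − f₀)/(f₂ + f₀) = 350 × 1203/85203 ≈ 4.9 m/s.
So the trolley is moving at 4.9 m/s toward the emitter.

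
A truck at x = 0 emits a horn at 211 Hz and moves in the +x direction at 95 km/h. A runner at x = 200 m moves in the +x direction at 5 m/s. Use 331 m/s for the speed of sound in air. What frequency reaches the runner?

226 Hz

95 km/h = 26.39 m/s.
The observer lies on the +x side, so the source is heading toward the observer and the observer is heading away from the source.
With source approaching and observer receding, f' = f · (v − v_o)/(v − v_s).
f' = 211 × (331 − 5)/(331 − 26.39) = 211 × 326/304.61 ≈ 226 Hz.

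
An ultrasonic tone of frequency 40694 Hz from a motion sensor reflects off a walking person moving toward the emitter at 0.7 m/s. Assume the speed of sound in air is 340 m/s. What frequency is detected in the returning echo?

The walking person first receives the wave as a moving observer: f₁ = f₀ · (v + u)/v = 40694 × (340 + 0.7)/340 ≈ 40778 Hz.
The reflection then acts as a moving source: f₂ = f₁ · v/(v − u) ≈ 40862 Hz.
Equivalently f₂ = f₀ · (v + u)/(v − u).

40862 Hz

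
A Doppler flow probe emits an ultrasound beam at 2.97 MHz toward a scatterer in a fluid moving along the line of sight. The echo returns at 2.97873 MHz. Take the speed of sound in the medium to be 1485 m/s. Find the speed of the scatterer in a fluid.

Double Doppler shift off a moving reflector: f₂ = f₀ · (v + u)/(v − u) (u > 0 toward emitter).
Rearranging, u = v · (f₂ − f₀)/(f₂ + f₀) = 1485 × 0.00873/5.94873 ≈ 2.18 m/s.
So the scatterer in a fluid is moving at 2.18 m/s toward the emitter.

2.18 m/s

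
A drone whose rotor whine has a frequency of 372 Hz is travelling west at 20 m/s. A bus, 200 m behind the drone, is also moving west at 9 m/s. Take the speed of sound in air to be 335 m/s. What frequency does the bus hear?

The bus is behind, so the drone is moving away from it while the bus is moving toward the drone.
With source receding and observer approaching, f' = f · (v + v_o)/(v + v_s).
f' = 372 × (335 + 9)/(335 + 20) = 372 × 344/355 ≈ 360 Hz.

360 Hz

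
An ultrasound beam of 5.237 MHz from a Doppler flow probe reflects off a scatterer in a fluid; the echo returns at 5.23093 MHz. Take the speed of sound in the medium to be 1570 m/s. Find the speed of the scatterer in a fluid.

Double Doppler shift off a moving reflector: f₂ = f₀ · (v + u)/(v − u) (u > 0 toward emitter).
Rearranging, u = v · (f₂ − f₀)/(f₂ + f₀) = 1570 × -0.00607/10.46793 ≈ -0.91 m/s.
So the scatterer in a fluid is moving at 0.91 m/s away from the emitter.

0.91 m/s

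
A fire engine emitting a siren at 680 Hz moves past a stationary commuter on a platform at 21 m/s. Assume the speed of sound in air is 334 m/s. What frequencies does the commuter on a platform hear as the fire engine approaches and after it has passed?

Approaching: f₁ = f · v/(v − v_s) = 680 × 334/313 ≈ 726 Hz.
Receding: f₂ = f · v/(v + v_s) = 680 × 334/355 ≈ 640 Hz.

726 Hz approaching; 640 Hz receding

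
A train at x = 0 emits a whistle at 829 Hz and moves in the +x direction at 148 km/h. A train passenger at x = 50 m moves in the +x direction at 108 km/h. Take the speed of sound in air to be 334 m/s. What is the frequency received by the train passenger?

860 Hz

148 km/h = 41.11 m/s; 108 km/h = 30 m/s.
The observer lies on the +x side, so the source is heading toward the observer and the observer is heading away from the source.
With source approaching and observer receding, f' = f · (v − v_o)/(v − v_s).
f' = 829 × (334 − 30)/(334 − 41.11) = 829 × 304/292.89 ≈ 860 Hz.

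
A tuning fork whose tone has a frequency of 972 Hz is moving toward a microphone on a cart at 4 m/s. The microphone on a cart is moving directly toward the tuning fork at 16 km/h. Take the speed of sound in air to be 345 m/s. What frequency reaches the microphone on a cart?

16 km/h = 4.444 m/s.
With source approaching and observer approaching, f' = f · (v + v_o)/(v − v_s).
f' = 972 × (345 + 4.444)/(345 − 4) = 972 × 349.44/341 ≈ 996 Hz.

996 Hz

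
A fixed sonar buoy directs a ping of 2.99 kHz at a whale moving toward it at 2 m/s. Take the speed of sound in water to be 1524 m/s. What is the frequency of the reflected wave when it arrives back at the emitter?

The whale first receives the wave as a moving observer: f₁ = f₀ · (v + u)/v = 2.99 × (1524 + 2)/1524 ≈ 2.99 kHz.
On reflection it acts as a source moving toward the stationary detector: f₂ = f₁ · v/(v − u) = 2.99 × 1524/1522 ≈ 3.00 kHz.
Equivalently f₂ = f₀ · (v + u)/(v − u).

3.00 kHz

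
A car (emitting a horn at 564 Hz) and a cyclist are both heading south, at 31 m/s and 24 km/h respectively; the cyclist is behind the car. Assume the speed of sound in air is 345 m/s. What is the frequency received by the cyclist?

528 Hz

24 km/h = 6.667 m/s.
The cyclist is behind, so the car is moving away from it while the cyclist is moving toward the car.
Both move, so f' = f · (v + v_o)/(v + v_s).
f' = 564 × (345 + 6.667)/(345 + 31) = 564 × 351.67/376 ≈ 528 Hz.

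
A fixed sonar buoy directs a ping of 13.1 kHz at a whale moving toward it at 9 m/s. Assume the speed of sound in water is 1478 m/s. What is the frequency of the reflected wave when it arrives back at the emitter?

13.26 kHz

The whale first receives the wave as a moving observer: f₁ = f₀ · (v + u)/v = 13.1 × (1478 + 9)/1478 ≈ 13.18 kHz.
On reflection it acts as a source moving toward the stationary detector: f₂ = f₁ · v/(v − u) = 13.18 × 1478/1469 ≈ 13.26 kHz.
Equivalently f₂ = f₀ · (v + u)/(v − u).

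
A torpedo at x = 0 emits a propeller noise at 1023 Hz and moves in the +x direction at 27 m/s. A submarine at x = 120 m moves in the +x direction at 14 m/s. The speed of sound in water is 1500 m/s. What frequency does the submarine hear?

The observer lies on the +x side, so the source is heading toward the observer and the observer is heading away from the source.
With source approaching and observer receding, f' = f · (v − v_o)/(v − v_s).
f' = 1023 × (1500 − 14)/(1500 − 27) = 1023 × 1486/1473 ≈ 1032 Hz.

1032 Hz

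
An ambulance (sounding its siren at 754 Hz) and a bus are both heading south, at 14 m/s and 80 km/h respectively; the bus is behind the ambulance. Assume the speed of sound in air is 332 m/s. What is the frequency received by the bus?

772 Hz

80 km/h = 22.22 m/s.
The bus is behind, so the ambulance is moving away from it while the bus is moving toward the ambulance.
Both move, so f' = f · (v + v_o)/(v + v_s).
f' = 754 × (332 + 22.22)/(332 + 14) = 754 × 354.22/346 ≈ 772 Hz.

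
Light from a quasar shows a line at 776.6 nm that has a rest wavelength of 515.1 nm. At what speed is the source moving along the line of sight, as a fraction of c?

0.389c

λ'/λ₀ = 1.5077 > 1 (redshift), so the source is receding.
λ'/λ₀ = √((1 + β)/(1 − β)) for a receding source ⇒ β = (r² − 1)/(r² + 1) with r = λ'/λ₀.
β = (2.2731 − 1)/(2.2731 + 1) ≈ 0.389.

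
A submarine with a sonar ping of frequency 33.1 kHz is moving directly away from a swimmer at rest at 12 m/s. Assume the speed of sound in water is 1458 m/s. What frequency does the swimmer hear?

With the source moving away from a stationary observer, f' = f · v/(v + v_s).
f' = 33.1 × 1458/(1458 + 12) = 33.1 × 1458/1470 ≈ 32.8 kHz.

32.8 kHz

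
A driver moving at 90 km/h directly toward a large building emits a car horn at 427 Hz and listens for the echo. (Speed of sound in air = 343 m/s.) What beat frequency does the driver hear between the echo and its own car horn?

90 km/h = 25 m/s.
The large building receives the sound from a moving source: f₁ = f₀ · v/(v − v_e) = 427 × 343/318 ≈ 460.6 Hz.
On the return leg the driver is a moving observer: f₂ = f₁ · (v + v_e)/v = 460.6 × 368/343 ≈ 494.1 Hz.
Equivalently f₂ = f₀ · (v + v_e)/(v − v_e).
Beat against the emitted tone: |f₂ − f₀| = 2v_e·f₀/(v − v_e) = 2 × 25 × 427/318 ≈ 67 Hz.

67 Hz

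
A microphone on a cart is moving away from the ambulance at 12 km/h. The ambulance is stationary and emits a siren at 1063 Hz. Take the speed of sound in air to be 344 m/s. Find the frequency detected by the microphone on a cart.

12 km/h = 3.333 m/s.
Only the observer moves, away from the source, so f' = f · (v − v_o)/v.
f' = 1063 × (344 − 3.333)/344 = 1063 × 340.67/344 ≈ 1053 Hz.

1053 Hz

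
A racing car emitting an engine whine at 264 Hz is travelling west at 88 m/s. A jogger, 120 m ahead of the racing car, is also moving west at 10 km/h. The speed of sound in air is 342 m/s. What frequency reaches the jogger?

10 km/h = 2.778 m/s.
The jogger is ahead, so the racing car is moving toward it while the jogger is moving away from the racing car.
Both move, so f' = f · (v − v_o)/(v − v_s).
f' = 264 × (342 − 2.778)/(342 − 88) = 264 × 339.22/254 ≈ 353 Hz.

353 Hz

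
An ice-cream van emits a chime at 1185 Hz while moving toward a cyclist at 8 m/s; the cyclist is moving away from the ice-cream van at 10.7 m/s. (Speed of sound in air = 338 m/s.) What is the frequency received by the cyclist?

Both move, so f' = f · (v − v_o)/(v − v_s).
f' = 1185 × (338 − 10.7)/(338 − 8) = 1185 × 327.3/330 ≈ 1175 Hz.

1175 Hz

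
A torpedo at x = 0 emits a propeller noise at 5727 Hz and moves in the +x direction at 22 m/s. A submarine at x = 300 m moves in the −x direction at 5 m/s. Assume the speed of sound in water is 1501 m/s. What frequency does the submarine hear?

5832 Hz

The observer lies on the +x side, so the source is heading toward the observer and the observer is heading toward the source.
Both move, so f' = f · (v + v_o)/(v − v_s).
f' = 5727 × (1501 + 5)/(1501 − 22) = 5727 × 1506/1479 ≈ 5832 Hz.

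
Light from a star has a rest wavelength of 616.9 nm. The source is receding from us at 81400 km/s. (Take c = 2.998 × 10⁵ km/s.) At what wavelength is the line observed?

815.0 nm

β = v/c = 81400/299800 = 0.2715.
Relativistic Doppler for wavelength: λ' = λ₀ · √((1 + β)/(1 − β)).
λ' = 616.9 × √(1.2715/0.7285) = 616.9 × 1.32114 ≈ 815.0 nm.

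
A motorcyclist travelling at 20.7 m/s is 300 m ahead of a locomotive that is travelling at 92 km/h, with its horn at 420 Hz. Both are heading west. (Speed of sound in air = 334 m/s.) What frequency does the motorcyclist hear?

92 km/h = 25.56 m/s.
The motorcyclist is ahead, so the locomotive is moving toward it while the motorcyclist is moving away from the locomotive.
Both move, so f' = f · (v − v_o)/(v − v_s).
f' = 420 × (334 − 20.7)/(334 − 25.56) = 420 × 313.3/308.44 ≈ 427 Hz.

427 Hz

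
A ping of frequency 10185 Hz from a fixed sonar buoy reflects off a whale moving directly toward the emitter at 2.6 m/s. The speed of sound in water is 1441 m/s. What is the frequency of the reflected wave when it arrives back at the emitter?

At the whale (a moving observer), f₁ = f₀ · (v + u)/v = 10185 × 1443.6/1441 ≈ 10203 Hz.
The reflection then acts as a moving source: f₂ = f₁ · v/(v − u) ≈ 10222 Hz.
Equivalently f₂ = f₀ · (v + u)/(v − u).

10222 Hz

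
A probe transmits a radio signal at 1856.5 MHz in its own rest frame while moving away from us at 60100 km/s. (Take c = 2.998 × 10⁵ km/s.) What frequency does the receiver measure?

β = v/c = 60100/299800 = 0.2005.
Relativistic Doppler for frequency: f' = f₀ · √((1 − β)/(1 + β)).
f' = 1856.5 × √(0.7995/1.2005) = 1856.5 × 0.81610 ≈ 1515.1 MHz.

1515.1 MHz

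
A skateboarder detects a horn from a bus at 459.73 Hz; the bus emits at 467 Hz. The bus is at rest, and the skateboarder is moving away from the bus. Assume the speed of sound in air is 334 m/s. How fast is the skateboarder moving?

f' = f · (v − v_o)/v ⇒ v_o = v · |f'/f − 1|.
v_o = 334 × |459.73/467 − 1| = 334 × 0.01557 ≈ 5.2 m/s.

5.2 m/s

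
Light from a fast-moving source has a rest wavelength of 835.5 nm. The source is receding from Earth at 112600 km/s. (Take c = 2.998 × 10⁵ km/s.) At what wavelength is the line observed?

1240.1 nm

β = v/c = 112600/299800 = 0.3756.
Relativistic Doppler for wavelength: λ' = λ₀ · √((1 + β)/(1 − β)).
λ' = 835.5 × √(1.3756/0.6244) = 835.5 × 1.48425 ≈ 1240.1 nm.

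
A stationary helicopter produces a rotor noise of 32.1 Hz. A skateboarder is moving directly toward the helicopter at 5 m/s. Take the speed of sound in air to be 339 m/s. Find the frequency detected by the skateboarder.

32.6 Hz

Only the observer moves, toward the source, so f' = f · (v + v_o)/v.
f' = 32.1 × (339 + 5)/339 = 32.1 × 344/339 ≈ 32.6 Hz.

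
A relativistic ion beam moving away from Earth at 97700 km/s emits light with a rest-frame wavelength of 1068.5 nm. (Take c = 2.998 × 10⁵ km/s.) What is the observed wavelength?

1498.5 nm

β = v/c = 97700/299800 = 0.3259.
Relativistic Doppler for wavelength: λ' = λ₀ · √((1 + β)/(1 − β)).
λ' = 1068.5 × √(1.3259/0.6741) = 1068.5 × 1.40244 ≈ 1498.5 nm.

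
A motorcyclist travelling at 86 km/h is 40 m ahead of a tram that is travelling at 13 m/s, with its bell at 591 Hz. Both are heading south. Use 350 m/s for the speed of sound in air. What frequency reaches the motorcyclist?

86 km/h = 23.89 m/s.
The motorcyclist is ahead, so the tram is moving toward it while the motorcyclist is moving away from the tram.
General Doppler shift: f' = f · (v − v_o)/(v − v_s).
f' = 591 × (350 − 23.89)/(350 − 13) = 591 × 326.11/337 ≈ 572 Hz.

572 Hz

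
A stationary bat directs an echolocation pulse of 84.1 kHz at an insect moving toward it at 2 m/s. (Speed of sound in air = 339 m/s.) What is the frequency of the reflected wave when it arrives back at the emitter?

The insect first receives the wave as a moving observer: f₁ = f₀ · (v + u)/v = 84.1 × (339 + 2)/339 ≈ 84.6 kHz.
On reflection it acts as a source moving toward the stationary detector: f₂ = f₁ · v/(v − u) = 84.6 × 339/337 ≈ 85.1 kHz.

85.1 kHz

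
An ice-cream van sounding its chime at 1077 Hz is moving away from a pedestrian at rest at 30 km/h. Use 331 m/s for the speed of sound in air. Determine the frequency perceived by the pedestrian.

1051 Hz

30 km/h = 8.333 m/s.
Only the source moves, away from the listener, so f' = f · v/(v + v_s).
f' = 1077 × 331/(331 + 8.333) = 1077 × 331/339.3 ≈ 1051 Hz.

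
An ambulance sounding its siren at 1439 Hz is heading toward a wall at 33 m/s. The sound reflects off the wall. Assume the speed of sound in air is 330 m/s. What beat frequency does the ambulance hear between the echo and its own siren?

320 Hz

The wall receives the sound from a moving source: f₁ = f₀ · v/(v − v_e) = 1439 × 330/297 ≈ 1599 Hz.
On the return leg the ambulance is a moving observer: f₂ = f₁ · (v + v_e)/v = 1599 × 363/330 ≈ 1759 Hz.
Equivalently f₂ = f₀ · (v + v_e)/(v − v_e).
Beat against the emitted tone: |f₂ − f₀| = 2v_e·f₀/(v − v_e) = 2 × 33 × 1439/297 ≈ 320 Hz.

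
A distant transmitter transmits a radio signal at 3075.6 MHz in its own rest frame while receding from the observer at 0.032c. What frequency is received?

Relativistic Doppler for frequency: f' = f₀ · √((1 − β)/(1 + β)).
f' = 3075.6 × √(0.9680/1.0320) = 3075.6 × 0.96850 ≈ 2978.7 MHz.

2978.7 MHz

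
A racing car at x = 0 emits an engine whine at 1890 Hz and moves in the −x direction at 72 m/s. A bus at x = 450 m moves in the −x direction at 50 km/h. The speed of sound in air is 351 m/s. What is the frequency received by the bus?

1630 Hz

50 km/h = 13.89 m/s.
The observer lies on the +x side, so the source is heading away from the observer and the observer is heading toward the source.
With source receding and observer approaching, f' = f · (v + v_o)/(v + v_s).
f' = 1890 × (351 + 13.89)/(351 + 72) = 1890 × 364.89/423 ≈ 1630 Hz.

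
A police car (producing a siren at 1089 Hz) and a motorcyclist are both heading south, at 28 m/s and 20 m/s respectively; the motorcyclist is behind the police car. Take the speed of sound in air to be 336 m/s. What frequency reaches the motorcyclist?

The motorcyclist is behind, so the police car is moving away from it while the motorcyclist is moving toward the police car.
With source receding and observer approaching, f' = f · (v + v_o)/(v + v_s).
f' = 1089 × (336 + 20)/(336 + 28) = 1089 × 356/364 ≈ 1065 Hz.

1065 Hz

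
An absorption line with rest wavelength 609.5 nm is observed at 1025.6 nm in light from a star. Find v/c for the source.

0.478

λ'/λ₀ = 1.6827 > 1 (redshift), so the source is receding.
λ'/λ₀ = √((1 + β)/(1 − β)) for a receding source ⇒ β = (r² − 1)/(r² + 1) with r = λ'/λ₀.
β = (2.8314 − 1)/(2.8314 + 1) ≈ 0.478.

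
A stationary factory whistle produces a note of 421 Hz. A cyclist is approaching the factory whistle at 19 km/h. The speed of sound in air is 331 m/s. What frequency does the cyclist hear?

428 Hz

19 km/h = 5.278 m/s.
Moving observer, stationary source: f' = f · (v + v_o)/v.
f' = 421 × (331 + 5.278)/331 = 421 × 336.28/331 ≈ 428 Hz.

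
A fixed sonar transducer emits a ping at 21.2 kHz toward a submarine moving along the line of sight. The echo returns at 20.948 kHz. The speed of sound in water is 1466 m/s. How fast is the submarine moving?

8.8 m/s

Double Doppler shift off a moving reflector: f₂ = f₀ · (v + u)/(v − u) (u > 0 toward emitter).
Rearranging, u = v · (f₂ − f₀)/(f₂ + f₀) = 1466 × -0.252/42.148 ≈ -8.8 m/s.
So the submarine is moving at 8.8 m/s away from the emitter.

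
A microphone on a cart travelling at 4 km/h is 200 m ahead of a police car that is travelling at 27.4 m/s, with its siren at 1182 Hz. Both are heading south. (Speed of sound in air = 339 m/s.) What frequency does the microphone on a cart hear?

4 km/h = 1.111 m/s.
The microphone on a cart is ahead, so the police car is moving toward it while the microphone on a cart is moving away from the police car.
Both move, so f' = f · (v − v_o)/(v − v_s).
f' = 1182 × (339 − 1.111)/(339 − 27.4) = 1182 × 337.89/311.6 ≈ 1282 Hz.

1282 Hz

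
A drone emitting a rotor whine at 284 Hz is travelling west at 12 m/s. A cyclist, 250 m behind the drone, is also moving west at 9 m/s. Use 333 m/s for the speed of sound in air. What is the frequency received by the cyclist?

The cyclist is behind, so the drone is moving away from it while the cyclist is moving toward the drone.
General Doppler shift: f' = f · (v + v_o)/(v + v_s).
f' = 284 × (333 + 9)/(333 + 12) = 284 × 342/345 ≈ 282 Hz.

282 Hz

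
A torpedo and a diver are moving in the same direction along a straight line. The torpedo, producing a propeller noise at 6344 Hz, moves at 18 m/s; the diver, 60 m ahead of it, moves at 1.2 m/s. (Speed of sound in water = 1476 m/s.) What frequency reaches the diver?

The diver is ahead, so the torpedo is moving toward it while the diver is moving away from the torpedo.
With source approaching and observer receding, f' = f · (v − v_o)/(v − v_s).
f' = 6344 × (1476 − 1.2)/(1476 − 18) = 6344 × 1474.8/1458 ≈ 6417 Hz.

6417 Hz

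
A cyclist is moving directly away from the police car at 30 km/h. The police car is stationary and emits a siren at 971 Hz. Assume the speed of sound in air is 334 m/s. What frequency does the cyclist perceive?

30 km/h = 8.333 m/s.
Moving observer, stationary source: f' = f · (v − v_o)/v.
f' = 971 × (334 − 8.333)/334 = 971 × 325.67/334 ≈ 947 Hz.

947 Hz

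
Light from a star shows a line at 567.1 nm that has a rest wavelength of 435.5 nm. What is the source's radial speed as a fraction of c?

0.258

λ'/λ₀ = 1.3022 > 1 (redshift), so the source is receding.
λ'/λ₀ = √((1 + β)/(1 − β)) for a receding source ⇒ β = (r² − 1)/(r² + 1) with r = λ'/λ₀.
β = (1.6957 − 1)/(1.6957 + 1) ≈ 0.258.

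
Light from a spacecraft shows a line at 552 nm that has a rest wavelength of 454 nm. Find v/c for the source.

λ'/λ₀ = 1.2159 > 1 (redshift), so the source is receding.
λ'/λ₀ = √((1 + β)/(1 − β)) for a receding source ⇒ β = (r² − 1)/(r² + 1) with r = λ'/λ₀.
β = (1.4783 − 1)/(1.4783 + 1) ≈ 0.193.

0.193c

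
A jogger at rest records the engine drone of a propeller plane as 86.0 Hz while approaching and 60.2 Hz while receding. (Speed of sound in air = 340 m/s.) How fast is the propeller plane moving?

60 m/s

f₁/f₂ = (v + v_s)/(v − v_s), so v_s = v · (f₁ − f₂)/(f₁ + f₂).
v_s = 340 × (86.0 − 60.2)/(86.0 + 60.2) = 340 × 25.8/146.2 ≈ 60 m/s.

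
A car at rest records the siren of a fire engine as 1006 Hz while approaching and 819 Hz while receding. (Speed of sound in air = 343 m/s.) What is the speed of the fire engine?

f₁/f₂ = (v + v_s)/(v − v_s), so v_s = v · (f₁ − f₂)/(f₁ + f₂).
v_s = 343 × (1006 − 819)/(1006 + 819) = 343 × 187/1825 ≈ 35 m/s.

35 m/s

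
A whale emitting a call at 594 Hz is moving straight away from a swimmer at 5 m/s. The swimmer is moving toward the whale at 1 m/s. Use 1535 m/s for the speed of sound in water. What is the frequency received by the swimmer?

592 Hz

Both move, so f' = f · (v + v_o)/(v + v_s).
f' = 594 × (1535 + 1)/(1535 + 5) = 594 × 1536/1540 ≈ 592 Hz.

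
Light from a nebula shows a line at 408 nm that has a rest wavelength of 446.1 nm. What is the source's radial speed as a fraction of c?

0.089c

λ'/λ₀ = 0.9146 < 1 (blueshift), so the source is approaching.
λ'/λ₀ = √((1 − β)/(1 + β)) for an approaching source ⇒ β = (1 − r²)/(1 + r²) with r = λ'/λ₀.
β = (1 − 0.8365)/(1 + 0.8365) ≈ 0.089.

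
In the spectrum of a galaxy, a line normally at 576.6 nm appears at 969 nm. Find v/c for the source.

0.477

λ'/λ₀ = 1.6805 > 1 (redshift), so the source is receding.
λ'/λ₀ = √((1 + β)/(1 − β)) for a receding source ⇒ β = (r² − 1)/(r² + 1) with r = λ'/λ₀.
β = (2.8242 − 1)/(2.8242 + 1) ≈ 0.477.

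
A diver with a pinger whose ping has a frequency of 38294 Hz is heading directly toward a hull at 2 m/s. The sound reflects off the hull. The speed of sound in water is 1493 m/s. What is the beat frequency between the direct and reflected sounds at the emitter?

103 Hz

The hull receives the sound from a moving source: f₁ = f₀ · v/(v − v_e) = 38294 × 1493/1491 ≈ 38345.4 Hz.
On the return leg the diver with a pinger is a moving observer: f₂ = f₁ · (v + v_e)/v = 38345.4 × 1495/1493 ≈ 38396.7 Hz.
Beat against the emitted tone: |f₂ − f₀| = 2v_e·f₀/(v − v_e) = 2 × 2 × 38294/1491 ≈ 103 Hz.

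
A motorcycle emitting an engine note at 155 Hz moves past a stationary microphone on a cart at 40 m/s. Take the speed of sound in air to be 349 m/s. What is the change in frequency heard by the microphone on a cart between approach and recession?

Approaching: f₁ = f · v/(v − v_s) = 155 × 349/309 ≈ 175.1 Hz.
Receding: f₂ = f · v/(v + v_s) = 155 × 349/389 ≈ 139.1 Hz.
Drop: f₁ − f₂ = 2f·v·v_s/(v² − v_s²) = 2 × 155 × 349 × 40/(349² − 40²) ≈ 36.0 Hz.

36.0 Hz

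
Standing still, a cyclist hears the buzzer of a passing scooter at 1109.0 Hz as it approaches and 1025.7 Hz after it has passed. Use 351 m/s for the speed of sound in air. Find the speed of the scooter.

13.7 m/s

f₁/f₂ = (v + v_s)/(v − v_s), so v_s = v · (f₁ − f₂)/(f₁ + f₂).
v_s = 351 × (1109.0 − 1025.7)/(1109.0 + 1025.7) = 351 × 83.3/2134.7 ≈ 13.7 m/s.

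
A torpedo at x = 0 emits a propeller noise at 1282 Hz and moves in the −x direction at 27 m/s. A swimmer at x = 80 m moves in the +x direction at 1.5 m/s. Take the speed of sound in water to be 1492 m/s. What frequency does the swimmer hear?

1258 Hz

The observer lies on the +x side, so the source is heading away from the observer and the observer is heading away from the source.
With source receding and observer receding, f' = f · (v − v_o)/(v + v_s).
f' = 1282 × (1492 − 1.5)/(1492 + 27) = 1282 × 1490.5/1519 ≈ 1258 Hz.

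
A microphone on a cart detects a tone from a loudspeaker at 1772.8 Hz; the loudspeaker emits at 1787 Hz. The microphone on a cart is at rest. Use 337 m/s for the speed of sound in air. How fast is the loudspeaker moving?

f' < f, so the loudspeaker is receding.
f' = f · v/(v + v_s) ⇒ v_s = v · |1 − f/f'|.
v_s = 337 × |1 − 1787/1772.8| = 337 × 0.00801 ≈ 2.70 m/s.

2.70 m/s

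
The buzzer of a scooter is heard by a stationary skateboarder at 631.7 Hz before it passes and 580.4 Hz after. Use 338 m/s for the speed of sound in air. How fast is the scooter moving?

14.3 m/s

f₁/f₂ = (v + v_s)/(v − v_s), so v_s = v · (f₁ − f₂)/(f₁ + f₂).
v_s = 338 × (631.7 − 580.4)/(631.7 + 580.4) = 338 × 51.3/1212.1 ≈ 14.3 m/s.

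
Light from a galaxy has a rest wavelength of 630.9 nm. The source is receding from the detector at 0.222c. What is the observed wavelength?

Relativistic Doppler for wavelength: λ' = λ₀ · √((1 + β)/(1 − β)).
λ' = 630.9 × √(1.2220/0.7780) = 630.9 × 1.25327 ≈ 790.7 nm.

790.7 nm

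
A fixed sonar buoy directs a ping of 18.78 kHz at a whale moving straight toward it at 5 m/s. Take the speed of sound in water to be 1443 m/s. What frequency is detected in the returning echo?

18.91 kHz

The whale first receives the wave as a moving observer: f₁ = f₀ · (v + u)/v = 18.78 × (1443 + 5)/1443 ≈ 18.85 kHz.
On reflection it acts as a source moving toward the stationary detector: f₂ = f₁ · v/(v − u) = 18.85 × 1443/1438 ≈ 18.91 kHz.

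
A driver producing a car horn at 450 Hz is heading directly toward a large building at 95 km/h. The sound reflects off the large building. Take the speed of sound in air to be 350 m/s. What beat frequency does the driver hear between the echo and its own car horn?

73 Hz

95 km/h = 26.39 m/s.
The large building receives the sound from a moving source: f₁ = f₀ · v/(v − v_e) = 450 × 350/323.61 ≈ 486.7 Hz.
On the return leg the driver is a moving observer: f₂ = f₁ · (v + v_e)/v = 486.7 × 376.39/350 ≈ 523.4 Hz.
Equivalently f₂ = f₀ · (v + v_e)/(v − v_e).
Beat against the emitted tone: |f₂ − f₀| = 2v_e·f₀/(v − v_e) = 2 × 26.39 × 450/323.61 ≈ 73 Hz.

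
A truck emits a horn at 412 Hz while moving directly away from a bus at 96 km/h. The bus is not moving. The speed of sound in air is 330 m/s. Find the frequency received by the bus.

381 Hz

96 km/h = 26.67 m/s.
With the source moving away from a stationary observer, f' = f · v/(v + v_s).
f' = 412 × 330/(330 + 26.67) = 412 × 330/356.7 ≈ 381 Hz.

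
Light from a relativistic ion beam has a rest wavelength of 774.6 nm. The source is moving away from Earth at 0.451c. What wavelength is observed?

1259.3 nm

Relativistic Doppler for wavelength: λ' = λ₀ · √((1 + β)/(1 − β)).
λ' = 774.6 × √(1.4510/0.5490) = 774.6 × 1.62573 ≈ 1259.3 nm.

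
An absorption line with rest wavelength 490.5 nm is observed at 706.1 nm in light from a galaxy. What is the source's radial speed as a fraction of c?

0.349

λ'/λ₀ = 1.4396 > 1 (redshift), so the source is receding.
λ'/λ₀ = √((1 + β)/(1 − β)) for a receding source ⇒ β = (r² − 1)/(r² + 1) with r = λ'/λ₀.
β = (2.0723 − 1)/(2.0723 + 1) ≈ 0.349.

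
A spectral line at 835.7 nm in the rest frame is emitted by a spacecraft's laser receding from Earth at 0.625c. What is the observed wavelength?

Relativistic Doppler for wavelength: λ' = λ₀ · √((1 + β)/(1 − β)).
λ' = 835.7 × √(1.6250/0.3750) = 835.7 × 2.08167 ≈ 1739.6 nm.

1739.6 nm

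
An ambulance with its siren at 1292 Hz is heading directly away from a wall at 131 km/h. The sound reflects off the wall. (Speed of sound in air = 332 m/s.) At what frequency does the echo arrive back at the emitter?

131 km/h = 36.39 m/s.
The wall receives the sound from a moving source: f₁ = f₀ · v/(v + v_e) = 1292 × 332/368.39 ≈ 1164 Hz.
On the return leg the ambulance is a moving observer: f₂ = f₁ · (v − v_e)/v = 1164 × 295.61/332 ≈ 1037 Hz.
Equivalently f₂ = f₀ · (v − v_e)/(v + v_e).

1037 Hz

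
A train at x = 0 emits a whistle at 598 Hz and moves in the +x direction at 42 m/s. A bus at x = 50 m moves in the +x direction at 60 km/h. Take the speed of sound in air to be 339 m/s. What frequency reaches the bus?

60 km/h = 16.67 m/s.
The observer lies on the +x side, so the source is heading toward the observer and the observer is heading away from the source.
With source approaching and observer receding, f' = f · (v − v_o)/(v − v_s).
f' = 598 × (339 − 16.67)/(339 − 42) = 598 × 322.33/297 ≈ 649 Hz.

649 Hz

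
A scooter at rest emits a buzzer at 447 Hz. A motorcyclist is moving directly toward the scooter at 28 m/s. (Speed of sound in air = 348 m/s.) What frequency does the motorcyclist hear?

483 Hz

Only the observer moves, toward the source, so f' = f · (v + v_o)/v.
f' = 447 × (348 + 28)/348 = 447 × 376/348 ≈ 483 Hz.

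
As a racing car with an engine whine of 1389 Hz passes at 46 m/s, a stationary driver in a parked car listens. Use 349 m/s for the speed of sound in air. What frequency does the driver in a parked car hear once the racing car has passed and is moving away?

1227 Hz

Receding: f₂ = f · v/(v + v_s) = 1389 × 349/395 ≈ 1227 Hz.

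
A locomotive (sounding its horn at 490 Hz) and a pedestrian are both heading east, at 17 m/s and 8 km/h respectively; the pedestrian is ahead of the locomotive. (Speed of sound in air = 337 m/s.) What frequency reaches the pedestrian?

513 Hz

8 km/h = 2.222 m/s.
The pedestrian is ahead, so the locomotive is moving toward it while the pedestrian is moving away from the locomotive.
Both move, so f' = f · (v − v_o)/(v − v_s).
f' = 490 × (337 − 2.222)/(337 − 17) = 490 × 334.78/320 ≈ 513 Hz.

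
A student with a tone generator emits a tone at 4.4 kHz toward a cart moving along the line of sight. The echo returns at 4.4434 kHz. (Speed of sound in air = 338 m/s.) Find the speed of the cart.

Double Doppler shift off a moving reflector: f₂ = f₀ · (v + u)/(v − u) (u > 0 toward emitter).
Rearranging, u = v · (f₂ − f₀)/(f₂ + f₀) = 338 × 0.0434/8.8434 ≈ 1.66 m/s.
So the cart is moving at 1.66 m/s toward the emitter.

1.66 m/s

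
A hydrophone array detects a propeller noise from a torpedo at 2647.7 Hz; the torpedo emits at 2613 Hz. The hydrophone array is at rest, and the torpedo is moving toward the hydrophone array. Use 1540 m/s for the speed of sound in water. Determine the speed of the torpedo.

f' = f · v/(v − v_s) ⇒ v_s = v · |1 − f/f'|.
v_s = 1540 × |1 − 2613/2647.7| = 1540 × 0.01311 ≈ 20.2 m/s.

20.2 m/s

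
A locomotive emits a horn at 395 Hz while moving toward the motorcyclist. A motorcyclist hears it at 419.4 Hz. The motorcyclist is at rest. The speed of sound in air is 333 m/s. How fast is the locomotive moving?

f' = f · v/(v − v_s) ⇒ v_s = v · |1 − f/f'|.
v_s = 333 × |1 − 395/419.4| = 333 × 0.05818 ≈ 19.4 m/s.

19.4 m/s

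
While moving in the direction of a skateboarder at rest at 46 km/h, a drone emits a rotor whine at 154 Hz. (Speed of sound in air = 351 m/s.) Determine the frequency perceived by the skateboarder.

160 Hz

46 km/h = 12.78 m/s.
With the source moving toward a stationary observer, f' = f · v/(v − v_s).
f' = 154 × 351/(351 − 12.78) = 154 × 351/338.2 ≈ 160 Hz.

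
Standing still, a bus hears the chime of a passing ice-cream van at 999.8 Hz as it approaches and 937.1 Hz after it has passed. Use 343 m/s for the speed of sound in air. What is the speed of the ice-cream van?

11.1 m/s

f₁/f₂ = (v + v_s)/(v − v_s), so v_s = v · (f₁ − f₂)/(f₁ + f₂).
v_s = 343 × (999.8 − 937.1)/(999.8 + 937.1) = 343 × 62.7/1936.9 ≈ 11.1 m/s.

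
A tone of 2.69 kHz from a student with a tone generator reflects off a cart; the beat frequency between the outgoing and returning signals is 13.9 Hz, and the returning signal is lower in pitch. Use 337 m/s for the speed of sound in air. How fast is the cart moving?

Double Doppler shift off a moving reflector: f₂ = f₀ · (v + u)/(v − u) (u > 0 toward emitter).
Returning signal is lower, so f₂ = f₀ − Δf = 2690 − 13.9 = 2676.1 Hz.
Rearranging, u = v · (f₂ − f₀)/(f₂ + f₀) = 337 × -13.9/5366.1 ≈ -0.87 m/s.
So the cart is moving at 0.87 m/s away from the emitter.

0.87 m/s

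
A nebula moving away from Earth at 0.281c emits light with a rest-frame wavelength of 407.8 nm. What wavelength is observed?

544.3 nm

Relativistic Doppler for wavelength: λ' = λ₀ · √((1 + β)/(1 − β)).
λ' = 407.8 × √(1.2810/0.7190) = 407.8 × 1.33478 ≈ 544.3 nm.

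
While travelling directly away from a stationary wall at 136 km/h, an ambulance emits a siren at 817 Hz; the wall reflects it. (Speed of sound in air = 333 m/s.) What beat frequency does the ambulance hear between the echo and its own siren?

136 km/h = 37.78 m/s.
The wall receives the sound from a moving source: f₁ = f₀ · v/(v + v_e) = 817 × 333/370.78 ≈ 733.8 Hz.
On the return leg the ambulance is a moving observer: f₂ = f₁ · (v − v_e)/v = 733.8 × 295.22/333 ≈ 650.5 Hz.
Beat against the emitted tone: |f₂ − f₀| = 2v_e·f₀/(v + v_e) = 2 × 37.78 × 817/370.78 ≈ 166 Hz.

166 Hz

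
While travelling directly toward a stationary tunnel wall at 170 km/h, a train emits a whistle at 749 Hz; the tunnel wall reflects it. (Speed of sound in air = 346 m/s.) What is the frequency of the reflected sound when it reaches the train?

986 Hz

170 km/h = 47.22 m/s.
The tunnel wall receives the sound from a moving source: f₁ = f₀ · v/(v − v_e) = 749 × 346/298.78 ≈ 867 Hz.
On the return leg the train is a moving observer: f₂ = f₁ · (v + v_e)/v = 867 × 393.22/346 ≈ 986 Hz.
Equivalently f₂ = f₀ · (v + v_e)/(v − v_e).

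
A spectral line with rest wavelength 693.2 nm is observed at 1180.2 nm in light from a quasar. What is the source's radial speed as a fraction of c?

λ'/λ₀ = 1.7025 > 1 (redshift), so the source is receding.
λ'/λ₀ = √((1 + β)/(1 − β)) for a receding source ⇒ β = (r² − 1)/(r² + 1) with r = λ'/λ₀.
β = (2.8986 − 1)/(2.8986 + 1) ≈ 0.487.

0.487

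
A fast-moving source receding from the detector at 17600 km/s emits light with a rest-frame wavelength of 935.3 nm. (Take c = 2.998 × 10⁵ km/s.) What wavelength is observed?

991.9 nm

β = v/c = 17600/299800 = 0.0587.
Relativistic Doppler for wavelength: λ' = λ₀ · √((1 + β)/(1 − β)).
λ' = 935.3 × √(1.0587/0.9413) = 935.3 × 1.06053 ≈ 991.9 nm.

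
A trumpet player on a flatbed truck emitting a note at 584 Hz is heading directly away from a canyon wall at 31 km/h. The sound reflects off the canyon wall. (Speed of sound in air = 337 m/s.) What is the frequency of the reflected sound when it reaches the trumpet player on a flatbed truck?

31 km/h = 8.611 m/s.
The canyon wall receives the sound from a moving source: f₁ = f₀ · v/(v + v_e) = 584 × 337/345.61 ≈ 569 Hz.
On the return leg the trumpet player on a flatbed truck is a moving observer: f₂ = f₁ · (v − v_e)/v = 569 × 328.39/337 ≈ 555 Hz.
Equivalently f₂ = f₀ · (v − v_e)/(v + v_e).

555 Hz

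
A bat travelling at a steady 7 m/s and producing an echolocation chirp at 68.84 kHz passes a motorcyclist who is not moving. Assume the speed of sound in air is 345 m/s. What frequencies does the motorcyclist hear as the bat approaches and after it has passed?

Approaching: f₁ = f · v/(v − v_s) = 68.84 × 345/338 ≈ 70.3 kHz.
Receding: f₂ = f · v/(v + v_s) = 68.84 × 345/352 ≈ 67.5 kHz.

70.3 kHz approaching; 67.5 kHz receding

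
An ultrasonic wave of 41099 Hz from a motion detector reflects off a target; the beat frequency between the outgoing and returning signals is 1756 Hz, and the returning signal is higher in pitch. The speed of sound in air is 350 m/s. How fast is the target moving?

Double Doppler shift off a moving reflector: f₂ = f₀ · (v + u)/(v − u) (u > 0 toward emitter).
Returning signal is higher, so f₂ = f₀ + Δf = 41099 + 1756 = 42855 Hz.
Rearranging, u = v · (f₂ − f₀)/(f₂ + f₀) = 350 × 1756/83954 ≈ 7.3 m/s.
So the target is moving at 7.3 m/s toward the emitter.

7.3 m/s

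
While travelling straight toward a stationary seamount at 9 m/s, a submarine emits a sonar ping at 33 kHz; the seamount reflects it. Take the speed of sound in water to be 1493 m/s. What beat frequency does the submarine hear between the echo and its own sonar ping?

The seamount receives the sound from a moving source: f₁ = f₀ · v/(v − v_e) = 33 × 1493/1484 ≈ 33.200 kHz.
On the return leg the submarine is a moving observer: f₂ = f₁ · (v + v_e)/v = 33.200 × 1502/1493 ≈ 33.400 kHz.
Beat against the emitted tone (with f₀ = 33000 Hz): |f₂ − f₀| = 2v_e·f₀/(v − v_e) = 2 × 9 × 33000/1484 ≈ 400 Hz.

400 Hz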